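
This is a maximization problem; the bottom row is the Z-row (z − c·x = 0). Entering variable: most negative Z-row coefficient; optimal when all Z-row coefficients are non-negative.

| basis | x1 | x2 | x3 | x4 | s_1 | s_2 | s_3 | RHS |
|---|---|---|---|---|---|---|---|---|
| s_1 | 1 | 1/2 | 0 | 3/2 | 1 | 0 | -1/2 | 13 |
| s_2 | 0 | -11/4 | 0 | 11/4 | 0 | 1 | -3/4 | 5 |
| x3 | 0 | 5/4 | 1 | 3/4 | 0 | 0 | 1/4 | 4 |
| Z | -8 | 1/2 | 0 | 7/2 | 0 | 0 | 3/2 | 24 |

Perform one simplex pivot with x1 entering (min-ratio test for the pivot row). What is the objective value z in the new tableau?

128

Ratio test on column x1 — row 1: 13/1 = 13; row 2: entry 0 ≤ 0; row 3: entry 0 ≤ 0. Minimum is 13 at row 1 (s_1 leaves); pivot element 1.
Pivot on row 1; the Z-row RHS becomes 24 − (-8)·13 = 128.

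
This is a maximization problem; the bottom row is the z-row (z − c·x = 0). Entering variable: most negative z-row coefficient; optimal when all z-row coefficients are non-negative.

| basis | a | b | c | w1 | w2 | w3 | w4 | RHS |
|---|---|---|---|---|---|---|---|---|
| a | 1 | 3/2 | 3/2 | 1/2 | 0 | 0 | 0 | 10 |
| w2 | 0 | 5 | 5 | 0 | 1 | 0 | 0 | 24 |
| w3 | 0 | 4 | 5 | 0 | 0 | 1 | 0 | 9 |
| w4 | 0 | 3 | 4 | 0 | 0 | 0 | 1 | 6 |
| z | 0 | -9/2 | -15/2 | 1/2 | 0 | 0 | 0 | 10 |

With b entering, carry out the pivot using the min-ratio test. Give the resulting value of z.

Ratio test on column b — row 1: 10/(3/2) = 20/3; row 2: 24/5 = 24/5; row 3: 9/4 = 9/4; row 4: 6/3 = 2. Minimum is 2 at row 4 (w4 leaves); pivot element 3.
Pivot on row 4; the z-row RHS becomes 10 − (-9/2)·2 = 19.

19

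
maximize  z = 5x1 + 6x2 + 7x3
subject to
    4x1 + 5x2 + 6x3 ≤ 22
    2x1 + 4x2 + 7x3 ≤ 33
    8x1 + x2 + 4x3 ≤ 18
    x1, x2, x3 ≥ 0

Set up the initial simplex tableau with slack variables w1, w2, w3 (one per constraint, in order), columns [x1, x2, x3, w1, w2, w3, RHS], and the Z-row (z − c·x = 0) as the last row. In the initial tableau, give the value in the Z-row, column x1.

-5

The Z-row carries the negated objective coefficients: the x1 entry is -5.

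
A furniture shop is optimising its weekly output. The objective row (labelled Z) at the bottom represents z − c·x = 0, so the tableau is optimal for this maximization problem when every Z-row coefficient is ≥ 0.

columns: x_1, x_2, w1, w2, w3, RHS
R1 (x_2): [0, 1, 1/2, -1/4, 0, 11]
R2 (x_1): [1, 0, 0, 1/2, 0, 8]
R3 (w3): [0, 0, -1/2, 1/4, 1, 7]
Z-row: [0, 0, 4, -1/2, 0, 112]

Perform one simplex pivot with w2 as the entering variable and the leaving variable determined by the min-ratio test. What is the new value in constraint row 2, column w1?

Ratio test on column w2 — row 1: entry -1/4 ≤ 0; row 2: 8/(1/2) = 16; row 3: 7/(1/4) = 28. Minimum is 16 at row 2 (x_1 leaves); pivot element 1/2.
Divide row 2 by 1/2; eliminate column w2 from the other rows.
In the new row 2, the w1 entry is the old entry divided by the pivot: 0/(1/2) = 0.

0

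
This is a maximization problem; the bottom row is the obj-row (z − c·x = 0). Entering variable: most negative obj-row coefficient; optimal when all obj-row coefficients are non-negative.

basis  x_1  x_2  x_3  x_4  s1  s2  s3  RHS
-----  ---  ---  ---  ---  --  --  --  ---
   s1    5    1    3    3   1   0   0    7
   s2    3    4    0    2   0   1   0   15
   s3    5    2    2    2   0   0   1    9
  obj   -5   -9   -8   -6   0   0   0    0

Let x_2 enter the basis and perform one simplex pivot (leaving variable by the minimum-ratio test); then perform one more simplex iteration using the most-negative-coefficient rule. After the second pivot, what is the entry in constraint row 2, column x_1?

3/4

Ratio test on column x_2 — row 1: 7/1 = 7; row 2: 15/4 = 15/4; row 3: 9/2 = 9/2. Minimum is 15/4 at row 2 (s2 leaves); pivot element 4.
Divide row 2 by 4; eliminate column x_2 from the other rows.
Second iteration: most negative obj-row entry is -8 in column x_3, so x_3 enters.
Ratio test on column x_3 — row 1: (13/4)/3 = 13/12; row 2: entry 0 ≤ 0; row 3: (3/2)/2 = 3/4. Minimum is 3/4 at row 3 (s3 leaves); pivot element 2.
Divide row 3 by 2; eliminate column x_3 from the other rows.
After both pivots, the entry at constraint row 2, column x_1 is 3/4.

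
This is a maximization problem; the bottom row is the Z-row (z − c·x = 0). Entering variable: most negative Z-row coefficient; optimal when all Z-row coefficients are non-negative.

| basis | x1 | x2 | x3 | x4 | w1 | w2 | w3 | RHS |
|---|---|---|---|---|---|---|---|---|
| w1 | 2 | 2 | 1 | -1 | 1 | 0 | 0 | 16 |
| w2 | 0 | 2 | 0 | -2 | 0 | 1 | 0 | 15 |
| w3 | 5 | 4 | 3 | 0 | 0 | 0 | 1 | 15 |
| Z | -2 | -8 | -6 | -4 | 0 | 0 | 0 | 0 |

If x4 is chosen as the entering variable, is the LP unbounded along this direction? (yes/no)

yes

Every constraint-row entry in column x4 is ≤ 0, so increasing x4 is unbounded.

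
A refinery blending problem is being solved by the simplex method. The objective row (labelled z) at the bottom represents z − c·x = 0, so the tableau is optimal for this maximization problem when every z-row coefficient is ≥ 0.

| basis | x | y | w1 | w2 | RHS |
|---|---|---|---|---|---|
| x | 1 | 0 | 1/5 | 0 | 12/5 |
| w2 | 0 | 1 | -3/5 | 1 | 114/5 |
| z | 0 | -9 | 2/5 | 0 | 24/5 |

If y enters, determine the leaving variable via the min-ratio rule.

Column y entries and ratios — x: 0 ≤ 0, skip; w2: (114/5)/1 = 114/5.
Smallest ratio is 114/5 in the row of w2, so w2 leaves.

w2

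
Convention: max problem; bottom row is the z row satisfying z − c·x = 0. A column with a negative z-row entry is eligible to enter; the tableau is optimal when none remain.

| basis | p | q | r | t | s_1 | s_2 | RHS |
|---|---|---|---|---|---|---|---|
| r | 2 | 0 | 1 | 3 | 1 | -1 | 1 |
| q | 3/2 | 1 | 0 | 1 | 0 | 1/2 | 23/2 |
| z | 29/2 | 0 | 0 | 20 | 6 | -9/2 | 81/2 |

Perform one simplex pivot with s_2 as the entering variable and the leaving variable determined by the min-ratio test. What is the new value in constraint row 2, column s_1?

0

Ratio test on column s_2 — row 1: entry -1 ≤ 0; row 2: (23/2)/(1/2) = 23. Minimum is 23 at row 2 (q leaves); pivot element 1/2.
Divide row 2 by 1/2; eliminate column s_2 from the other rows.
In the new row 2, the s_1 entry is the old entry divided by the pivot: 0/(1/2) = 0.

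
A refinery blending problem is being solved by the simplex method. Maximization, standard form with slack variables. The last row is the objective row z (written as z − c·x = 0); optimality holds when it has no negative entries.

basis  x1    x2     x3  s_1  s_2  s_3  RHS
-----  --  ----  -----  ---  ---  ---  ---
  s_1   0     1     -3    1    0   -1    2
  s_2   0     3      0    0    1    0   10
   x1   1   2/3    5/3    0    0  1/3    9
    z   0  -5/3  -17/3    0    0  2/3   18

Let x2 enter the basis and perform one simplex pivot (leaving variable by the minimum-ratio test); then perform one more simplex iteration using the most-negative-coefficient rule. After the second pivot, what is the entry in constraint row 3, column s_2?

Ratio test on column x2 — row 1: 2/1 = 2; row 2: 10/3 = 10/3; row 3: 9/(2/3) = 27/2. Minimum is 2 at row 1 (s_1 leaves); pivot element 1.
Divide row 1 by 1; eliminate column x2 from the other rows.
Second iteration: most negative z-row entry is -32/3 in column x3, so x3 enters.
Ratio test on column x3 — row 1: entry -3 ≤ 0; row 2: 4/9 = 4/9; row 3: (23/3)/(11/3) = 23/11. Minimum is 4/9 at row 2 (s_2 leaves); pivot element 9.
Divide row 2 by 9; eliminate column x3 from the other rows.
After both pivots, the entry at constraint row 3, column s_2 is -11/27.

-11/27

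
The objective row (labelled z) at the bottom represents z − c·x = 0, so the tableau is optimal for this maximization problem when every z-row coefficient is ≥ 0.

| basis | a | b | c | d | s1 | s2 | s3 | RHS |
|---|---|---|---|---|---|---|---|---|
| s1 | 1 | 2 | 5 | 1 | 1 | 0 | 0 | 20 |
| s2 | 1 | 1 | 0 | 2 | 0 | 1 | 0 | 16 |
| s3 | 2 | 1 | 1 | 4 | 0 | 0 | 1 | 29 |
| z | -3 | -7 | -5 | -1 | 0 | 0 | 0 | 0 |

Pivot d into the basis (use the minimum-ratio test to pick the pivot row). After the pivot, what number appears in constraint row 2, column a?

0

Ratio test on column d — row 1: 20/1 = 20; row 2: 16/2 = 8; row 3: 29/4 = 29/4. Minimum is 29/4 at row 3 (s3 leaves); pivot element 4.
Divide row 3 by 4; eliminate column d from the other rows.
Row 2 update in column a: 1 − 2·(1/2) = 0.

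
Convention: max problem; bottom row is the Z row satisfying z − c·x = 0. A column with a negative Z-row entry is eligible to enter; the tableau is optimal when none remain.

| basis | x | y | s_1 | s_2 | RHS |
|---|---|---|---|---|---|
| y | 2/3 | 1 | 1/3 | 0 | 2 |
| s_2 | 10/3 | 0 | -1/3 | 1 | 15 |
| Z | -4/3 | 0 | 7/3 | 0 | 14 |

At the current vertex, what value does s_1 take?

s_1 is not in the basis, so in the current basic feasible solution s_1 = 0.

0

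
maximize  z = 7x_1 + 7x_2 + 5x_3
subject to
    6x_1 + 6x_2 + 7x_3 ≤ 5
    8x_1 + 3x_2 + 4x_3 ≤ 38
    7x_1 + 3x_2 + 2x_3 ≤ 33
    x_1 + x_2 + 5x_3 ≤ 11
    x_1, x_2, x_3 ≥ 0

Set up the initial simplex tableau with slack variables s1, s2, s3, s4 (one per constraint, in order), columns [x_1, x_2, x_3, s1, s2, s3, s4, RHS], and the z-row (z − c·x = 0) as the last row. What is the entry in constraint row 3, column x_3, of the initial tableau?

2

Constraint 3 has coefficient 2 on x_3.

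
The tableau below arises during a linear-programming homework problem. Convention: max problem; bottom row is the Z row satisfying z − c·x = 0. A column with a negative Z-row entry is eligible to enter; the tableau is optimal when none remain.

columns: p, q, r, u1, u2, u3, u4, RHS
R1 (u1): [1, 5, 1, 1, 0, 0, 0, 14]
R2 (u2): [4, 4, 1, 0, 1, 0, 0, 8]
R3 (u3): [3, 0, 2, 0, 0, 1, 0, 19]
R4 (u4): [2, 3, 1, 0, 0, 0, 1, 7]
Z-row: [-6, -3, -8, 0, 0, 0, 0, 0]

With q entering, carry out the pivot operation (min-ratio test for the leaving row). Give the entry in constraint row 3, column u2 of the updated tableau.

Ratio test on column q — row 1: 14/5 = 14/5; row 2: 8/4 = 2; row 3: entry 0 ≤ 0; row 4: 7/3 = 7/3. Minimum is 2 at row 2 (u2 leaves); pivot element 4.
Divide row 2 by 4; eliminate column q from the other rows.
Row 3 update in column u2: 0 − 0·(1/4) = 0.

0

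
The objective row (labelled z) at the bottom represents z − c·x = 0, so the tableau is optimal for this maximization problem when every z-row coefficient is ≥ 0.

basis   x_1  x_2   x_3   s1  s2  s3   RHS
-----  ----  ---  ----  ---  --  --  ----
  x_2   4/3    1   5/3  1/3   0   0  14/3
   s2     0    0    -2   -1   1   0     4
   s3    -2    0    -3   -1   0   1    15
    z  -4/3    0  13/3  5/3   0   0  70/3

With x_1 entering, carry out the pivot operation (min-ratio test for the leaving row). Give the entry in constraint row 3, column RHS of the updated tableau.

22

Ratio test on column x_1 — row 1: (14/3)/(4/3) = 7/2; row 2: entry 0 ≤ 0; row 3: entry -2 ≤ 0. Minimum is 7/2 at row 1 (x_2 leaves); pivot element 4/3.
Divide row 1 by 4/3; eliminate column x_1 from the other rows.
Row 3 update in column RHS: 15 − (-2)·(7/2) = 22.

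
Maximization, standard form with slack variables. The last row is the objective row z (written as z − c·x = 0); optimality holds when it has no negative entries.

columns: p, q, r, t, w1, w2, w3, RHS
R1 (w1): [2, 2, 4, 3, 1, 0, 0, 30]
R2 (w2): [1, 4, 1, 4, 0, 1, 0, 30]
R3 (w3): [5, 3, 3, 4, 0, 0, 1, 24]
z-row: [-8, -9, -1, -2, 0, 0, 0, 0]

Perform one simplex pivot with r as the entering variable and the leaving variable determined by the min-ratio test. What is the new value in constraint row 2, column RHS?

45/2

Ratio test on column r — row 1: 30/4 = 15/2; row 2: 30/1 = 30; row 3: 24/3 = 8. Minimum is 15/2 at row 1 (w1 leaves); pivot element 4.
Divide row 1 by 4; eliminate column r from the other rows.
Row 2 update in column RHS: 30 − 1·(15/2) = 45/2.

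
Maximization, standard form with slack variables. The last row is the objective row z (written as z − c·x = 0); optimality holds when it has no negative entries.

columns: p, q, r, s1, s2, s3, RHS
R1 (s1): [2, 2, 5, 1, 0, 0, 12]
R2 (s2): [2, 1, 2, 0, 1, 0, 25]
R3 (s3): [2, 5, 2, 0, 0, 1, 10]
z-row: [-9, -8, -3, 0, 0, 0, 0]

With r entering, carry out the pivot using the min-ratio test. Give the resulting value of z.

Ratio test on column r — row 1: 12/5 = 12/5; row 2: 25/2 = 25/2; row 3: 10/2 = 5. Minimum is 12/5 at row 1 (s1 leaves); pivot element 5.
Pivot on row 1; the z-row RHS becomes 0 − (-3)·(12/5) = 36/5.

36/5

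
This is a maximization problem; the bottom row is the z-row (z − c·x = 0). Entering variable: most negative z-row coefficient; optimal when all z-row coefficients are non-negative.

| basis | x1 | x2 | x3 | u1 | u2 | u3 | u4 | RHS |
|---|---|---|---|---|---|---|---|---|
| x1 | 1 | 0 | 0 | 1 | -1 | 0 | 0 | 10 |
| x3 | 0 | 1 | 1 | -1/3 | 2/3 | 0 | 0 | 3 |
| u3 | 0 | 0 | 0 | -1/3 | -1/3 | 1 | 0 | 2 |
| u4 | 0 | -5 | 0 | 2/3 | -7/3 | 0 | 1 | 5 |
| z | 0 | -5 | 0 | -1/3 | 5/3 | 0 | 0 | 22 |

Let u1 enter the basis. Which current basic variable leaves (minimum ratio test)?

u4

Column u1 entries and ratios — x1: 10/1 = 10; x3: -1/3 ≤ 0, skip; u3: -1/3 ≤ 0, skip; u4: 5/(2/3) = 15/2.
Smallest ratio is 15/2 in the row of u4, so u4 leaves.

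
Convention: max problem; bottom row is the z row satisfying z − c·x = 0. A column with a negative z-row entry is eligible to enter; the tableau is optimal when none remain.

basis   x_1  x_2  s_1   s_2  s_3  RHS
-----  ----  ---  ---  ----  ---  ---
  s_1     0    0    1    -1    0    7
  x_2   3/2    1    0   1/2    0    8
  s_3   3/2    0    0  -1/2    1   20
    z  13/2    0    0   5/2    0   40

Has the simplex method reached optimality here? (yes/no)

Every z-row coefficient is ≥ 0, so the tableau is optimal.

yes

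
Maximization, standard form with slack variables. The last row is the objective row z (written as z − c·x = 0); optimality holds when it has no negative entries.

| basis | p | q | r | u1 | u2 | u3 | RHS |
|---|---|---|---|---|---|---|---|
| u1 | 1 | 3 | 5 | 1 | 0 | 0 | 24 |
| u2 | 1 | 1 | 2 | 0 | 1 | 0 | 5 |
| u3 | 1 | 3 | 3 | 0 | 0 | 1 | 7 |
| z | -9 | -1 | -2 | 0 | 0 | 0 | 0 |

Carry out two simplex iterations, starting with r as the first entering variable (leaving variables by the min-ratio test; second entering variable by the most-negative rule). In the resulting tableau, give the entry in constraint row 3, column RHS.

2

Ratio test on column r — row 1: 24/5 = 24/5; row 2: 5/2 = 5/2; row 3: 7/3 = 7/3. Minimum is 7/3 at row 3 (u3 leaves); pivot element 3.
Divide row 3 by 3; eliminate column r from the other rows.
Second iteration: most negative z-row entry is -25/3 in column p, so p enters.
Ratio test on column p — row 1: entry -2/3 ≤ 0; row 2: (1/3)/(1/3) = 1; row 3: (7/3)/(1/3) = 7. Minimum is 1 at row 2 (u2 leaves); pivot element 1/3.
Divide row 2 by 1/3; eliminate column p from the other rows.
After both pivots, the entry at constraint row 3, column RHS is 2.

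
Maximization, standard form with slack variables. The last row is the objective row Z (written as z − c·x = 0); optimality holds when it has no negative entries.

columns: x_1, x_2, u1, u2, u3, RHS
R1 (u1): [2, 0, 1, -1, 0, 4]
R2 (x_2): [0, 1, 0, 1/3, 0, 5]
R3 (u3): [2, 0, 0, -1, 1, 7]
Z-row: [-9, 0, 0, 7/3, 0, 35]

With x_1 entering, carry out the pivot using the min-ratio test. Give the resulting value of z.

53

Ratio test on column x_1 — row 1: 4/2 = 2; row 2: entry 0 ≤ 0; row 3: 7/2 = 7/2. Minimum is 2 at row 1 (u1 leaves); pivot element 2.
Pivot on row 1; the Z-row RHS becomes 35 − (-9)·2 = 53.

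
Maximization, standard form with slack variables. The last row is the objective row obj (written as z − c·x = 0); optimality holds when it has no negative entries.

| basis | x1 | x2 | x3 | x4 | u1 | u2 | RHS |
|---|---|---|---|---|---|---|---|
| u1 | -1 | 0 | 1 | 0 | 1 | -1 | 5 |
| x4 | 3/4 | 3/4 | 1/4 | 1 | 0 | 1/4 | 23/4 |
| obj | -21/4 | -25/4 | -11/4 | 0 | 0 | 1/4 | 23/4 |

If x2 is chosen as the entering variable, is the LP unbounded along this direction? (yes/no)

no

Column x2 has positive entries in row(s) 2, so the ratio test bounds it — not unbounded.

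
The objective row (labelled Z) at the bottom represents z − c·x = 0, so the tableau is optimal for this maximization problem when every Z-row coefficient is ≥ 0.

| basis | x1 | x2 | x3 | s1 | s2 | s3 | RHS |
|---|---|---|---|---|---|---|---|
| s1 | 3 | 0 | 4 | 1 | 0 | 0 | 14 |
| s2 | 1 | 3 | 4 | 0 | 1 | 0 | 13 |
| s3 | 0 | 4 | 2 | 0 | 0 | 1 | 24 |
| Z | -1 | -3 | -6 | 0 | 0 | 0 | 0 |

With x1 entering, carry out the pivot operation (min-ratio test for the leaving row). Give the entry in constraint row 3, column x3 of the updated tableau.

2

Ratio test on column x1 — row 1: 14/3 = 14/3; row 2: 13/1 = 13; row 3: entry 0 ≤ 0. Minimum is 14/3 at row 1 (s1 leaves); pivot element 3.
Divide row 1 by 3; eliminate column x1 from the other rows.
Row 3 update in column x3: 2 − 0·(4/3) = 2.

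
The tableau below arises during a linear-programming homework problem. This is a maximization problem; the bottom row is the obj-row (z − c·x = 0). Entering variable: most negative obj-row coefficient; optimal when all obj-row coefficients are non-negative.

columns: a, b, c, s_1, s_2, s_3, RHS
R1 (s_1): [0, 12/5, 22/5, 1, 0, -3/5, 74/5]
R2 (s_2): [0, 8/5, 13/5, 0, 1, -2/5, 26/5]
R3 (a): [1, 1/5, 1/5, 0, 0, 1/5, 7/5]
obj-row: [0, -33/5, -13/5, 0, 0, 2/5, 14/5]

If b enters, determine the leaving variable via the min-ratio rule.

s_2

Column b entries and ratios — s_1: (74/5)/(12/5) = 37/6; s_2: (26/5)/(8/5) = 13/4; a: (7/5)/(1/5) = 7.
Smallest ratio is 13/4 in the row of s_2, so s_2 leaves.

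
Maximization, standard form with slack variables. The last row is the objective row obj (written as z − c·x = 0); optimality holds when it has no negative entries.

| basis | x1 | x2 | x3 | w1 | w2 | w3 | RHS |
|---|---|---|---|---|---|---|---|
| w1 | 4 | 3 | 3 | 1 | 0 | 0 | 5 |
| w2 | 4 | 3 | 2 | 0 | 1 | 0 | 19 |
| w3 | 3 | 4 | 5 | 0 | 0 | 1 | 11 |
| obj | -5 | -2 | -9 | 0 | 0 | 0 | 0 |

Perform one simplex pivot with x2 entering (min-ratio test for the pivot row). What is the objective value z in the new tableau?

Ratio test on column x2 — row 1: 5/3 = 5/3; row 2: 19/3 = 19/3; row 3: 11/4 = 11/4. Minimum is 5/3 at row 1 (w1 leaves); pivot element 3.
Pivot on row 1; the obj-row RHS becomes 0 − (-2)·(5/3) = 10/3.

10/3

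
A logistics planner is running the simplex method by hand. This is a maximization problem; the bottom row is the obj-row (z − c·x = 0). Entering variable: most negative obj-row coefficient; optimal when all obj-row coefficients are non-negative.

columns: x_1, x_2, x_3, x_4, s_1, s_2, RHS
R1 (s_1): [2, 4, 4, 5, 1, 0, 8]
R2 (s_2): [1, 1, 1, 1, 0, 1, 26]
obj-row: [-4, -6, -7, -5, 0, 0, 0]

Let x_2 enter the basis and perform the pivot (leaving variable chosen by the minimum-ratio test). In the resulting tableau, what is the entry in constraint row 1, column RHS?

Ratio test on column x_2 — row 1: 8/4 = 2; row 2: 26/1 = 26. Minimum is 2 at row 1 (s_1 leaves); pivot element 4.
Divide row 1 by 4; eliminate column x_2 from the other rows.
In the new row 1, the RHS entry is the old entry divided by the pivot: 8/4 = 2.

2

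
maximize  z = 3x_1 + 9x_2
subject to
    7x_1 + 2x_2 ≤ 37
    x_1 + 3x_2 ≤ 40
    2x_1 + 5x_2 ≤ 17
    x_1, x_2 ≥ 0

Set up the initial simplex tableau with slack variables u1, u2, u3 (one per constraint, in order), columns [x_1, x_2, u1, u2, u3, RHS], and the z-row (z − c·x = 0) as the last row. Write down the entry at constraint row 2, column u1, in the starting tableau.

0

Slack u1 belongs to constraint 1; its column is the unit vector e_1, so the entry in row 2 is 0.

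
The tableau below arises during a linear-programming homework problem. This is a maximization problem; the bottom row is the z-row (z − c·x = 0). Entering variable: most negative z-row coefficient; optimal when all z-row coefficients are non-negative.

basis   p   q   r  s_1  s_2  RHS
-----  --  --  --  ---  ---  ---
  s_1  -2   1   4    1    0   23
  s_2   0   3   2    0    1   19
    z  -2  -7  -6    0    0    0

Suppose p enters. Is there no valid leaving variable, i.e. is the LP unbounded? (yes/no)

Every constraint-row entry in column p is ≤ 0, so increasing p is unbounded.

yes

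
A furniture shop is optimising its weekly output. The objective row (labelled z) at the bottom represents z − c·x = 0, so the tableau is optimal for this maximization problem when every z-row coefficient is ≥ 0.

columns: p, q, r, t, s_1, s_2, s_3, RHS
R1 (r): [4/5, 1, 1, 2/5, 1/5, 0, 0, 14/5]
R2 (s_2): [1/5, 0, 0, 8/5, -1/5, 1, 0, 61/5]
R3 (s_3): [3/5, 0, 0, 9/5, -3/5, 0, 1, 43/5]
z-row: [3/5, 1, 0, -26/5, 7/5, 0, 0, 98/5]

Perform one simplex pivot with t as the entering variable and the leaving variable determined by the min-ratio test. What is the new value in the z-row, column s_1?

-1/3

Ratio test on column t — row 1: (14/5)/(2/5) = 7; row 2: (61/5)/(8/5) = 61/8; row 3: (43/5)/(9/5) = 43/9. Minimum is 43/9 at row 3 (s_3 leaves); pivot element 9/5.
Divide row 3 by 9/5; eliminate column t from the other rows.
z-row update in column s_1: 7/5 − (-26/5)·(-1/3) = -1/3.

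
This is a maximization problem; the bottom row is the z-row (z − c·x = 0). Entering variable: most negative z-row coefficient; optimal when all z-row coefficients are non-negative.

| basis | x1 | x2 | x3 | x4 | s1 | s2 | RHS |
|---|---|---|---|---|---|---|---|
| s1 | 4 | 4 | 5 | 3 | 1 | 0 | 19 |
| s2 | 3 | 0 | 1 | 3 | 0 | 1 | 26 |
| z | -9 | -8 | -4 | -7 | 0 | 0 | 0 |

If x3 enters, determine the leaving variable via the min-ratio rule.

Column x3 entries and ratios — s1: 19/5 = 19/5; s2: 26/1 = 26.
Smallest ratio is 19/5 in the row of s1, so s1 leaves.

s1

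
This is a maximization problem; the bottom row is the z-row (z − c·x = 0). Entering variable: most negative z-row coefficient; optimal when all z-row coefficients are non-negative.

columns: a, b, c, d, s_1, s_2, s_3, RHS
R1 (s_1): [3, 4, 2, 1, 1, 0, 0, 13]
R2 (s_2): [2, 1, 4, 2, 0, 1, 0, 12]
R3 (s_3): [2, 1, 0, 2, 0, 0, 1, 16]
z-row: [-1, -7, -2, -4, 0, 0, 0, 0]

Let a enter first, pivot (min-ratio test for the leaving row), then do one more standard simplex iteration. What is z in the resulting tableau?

Ratio test on column a — row 1: 13/3 = 13/3; row 2: 12/2 = 6; row 3: 16/2 = 8. Minimum is 13/3 at row 1 (s_1 leaves); pivot element 3.
Pivot on row 1; the z-row RHS becomes 0 − (-1)·(13/3) = 13/3.
Next entering variable (most negative z-row entry -17/3): b.
Ratio test on column b — row 1: (13/3)/(4/3) = 13/4; row 2: entry -5/3 ≤ 0; row 3: entry -5/3 ≤ 0. Minimum is 13/4 at row 1 (a leaves); pivot element 4/3.
After the second pivot the z-row RHS is 13/3 − (-17/3)·(13/4) = 91/4.

91/4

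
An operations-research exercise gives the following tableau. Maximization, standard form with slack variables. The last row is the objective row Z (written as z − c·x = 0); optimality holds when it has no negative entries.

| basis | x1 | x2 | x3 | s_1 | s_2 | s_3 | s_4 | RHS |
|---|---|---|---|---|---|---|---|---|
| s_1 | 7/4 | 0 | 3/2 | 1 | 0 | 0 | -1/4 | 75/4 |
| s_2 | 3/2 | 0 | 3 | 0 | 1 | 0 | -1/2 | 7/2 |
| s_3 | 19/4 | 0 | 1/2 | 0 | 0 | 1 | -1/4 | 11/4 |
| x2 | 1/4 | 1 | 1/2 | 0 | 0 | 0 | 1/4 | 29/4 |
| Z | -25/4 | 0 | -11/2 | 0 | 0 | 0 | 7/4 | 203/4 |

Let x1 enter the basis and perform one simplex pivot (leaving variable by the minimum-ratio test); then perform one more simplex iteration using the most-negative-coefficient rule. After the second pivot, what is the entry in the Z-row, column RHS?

Ratio test on column x1 — row 1: (75/4)/(7/4) = 75/7; row 2: (7/2)/(3/2) = 7/3; row 3: (11/4)/(19/4) = 11/19; row 4: (29/4)/(1/4) = 29. Minimum is 11/19 at row 3 (s_3 leaves); pivot element 19/4.
Divide row 3 by 19/4; eliminate column x1 from the other rows.
Second iteration: most negative Z-row entry is -92/19 in column x3, so x3 enters.
Ratio test on column x3 — row 1: (337/19)/(25/19) = 337/25; row 2: (50/19)/(54/19) = 25/27; row 3: (11/19)/(2/19) = 11/2; row 4: (135/19)/(9/19) = 15. Minimum is 25/27 at row 2 (s_2 leaves); pivot element 54/19.
Divide row 2 by 54/19; eliminate column x3 from the other rows.
After both pivots, the entry at the Z-row, column RHS is 1589/27.

1589/27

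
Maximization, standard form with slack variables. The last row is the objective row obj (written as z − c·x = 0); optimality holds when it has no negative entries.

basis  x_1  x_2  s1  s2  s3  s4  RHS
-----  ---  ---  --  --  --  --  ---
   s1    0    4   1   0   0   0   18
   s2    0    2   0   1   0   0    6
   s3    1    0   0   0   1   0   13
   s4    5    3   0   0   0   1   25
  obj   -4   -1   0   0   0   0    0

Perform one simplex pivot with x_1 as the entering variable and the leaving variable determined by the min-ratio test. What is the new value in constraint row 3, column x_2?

-3/5

Ratio test on column x_1 — row 1: entry 0 ≤ 0; row 2: entry 0 ≤ 0; row 3: 13/1 = 13; row 4: 25/5 = 5. Minimum is 5 at row 4 (s4 leaves); pivot element 5.
Divide row 4 by 5; eliminate column x_1 from the other rows.
Row 3 update in column x_2: 0 − 1·(3/5) = -3/5.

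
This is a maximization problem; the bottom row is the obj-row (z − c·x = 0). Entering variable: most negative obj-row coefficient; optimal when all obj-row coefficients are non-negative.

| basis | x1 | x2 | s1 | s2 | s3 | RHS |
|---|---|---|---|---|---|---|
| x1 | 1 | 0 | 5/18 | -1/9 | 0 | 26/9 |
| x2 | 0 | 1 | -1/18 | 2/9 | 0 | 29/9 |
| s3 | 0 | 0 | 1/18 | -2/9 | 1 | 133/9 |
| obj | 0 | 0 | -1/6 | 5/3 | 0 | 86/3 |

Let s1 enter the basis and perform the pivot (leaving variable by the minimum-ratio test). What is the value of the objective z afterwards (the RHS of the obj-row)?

Ratio test on column s1 — row 1: (26/9)/(5/18) = 52/5; row 2: entry -1/18 ≤ 0; row 3: (133/9)/(1/18) = 266. Minimum is 52/5 at row 1 (x1 leaves); pivot element 5/18.
Pivot on row 1; the obj-row RHS becomes 86/3 − (-1/6)·(52/5) = 152/5.

152/5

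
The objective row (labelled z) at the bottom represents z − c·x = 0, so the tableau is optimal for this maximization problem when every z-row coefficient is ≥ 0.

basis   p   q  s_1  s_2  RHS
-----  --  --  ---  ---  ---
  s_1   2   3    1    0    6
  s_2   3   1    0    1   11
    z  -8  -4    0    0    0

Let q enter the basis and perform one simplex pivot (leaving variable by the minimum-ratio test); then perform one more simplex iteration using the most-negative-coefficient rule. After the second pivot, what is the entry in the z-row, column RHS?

24

Ratio test on column q — row 1: 6/3 = 2; row 2: 11/1 = 11. Minimum is 2 at row 1 (s_1 leaves); pivot element 3.
Divide row 1 by 3; eliminate column q from the other rows.
Second iteration: most negative z-row entry is -16/3 in column p, so p enters.
Ratio test on column p — row 1: 2/(2/3) = 3; row 2: 9/(7/3) = 27/7. Minimum is 3 at row 1 (q leaves); pivot element 2/3.
Divide row 1 by 2/3; eliminate column p from the other rows.
After both pivots, the entry at the z-row, column RHS is 24.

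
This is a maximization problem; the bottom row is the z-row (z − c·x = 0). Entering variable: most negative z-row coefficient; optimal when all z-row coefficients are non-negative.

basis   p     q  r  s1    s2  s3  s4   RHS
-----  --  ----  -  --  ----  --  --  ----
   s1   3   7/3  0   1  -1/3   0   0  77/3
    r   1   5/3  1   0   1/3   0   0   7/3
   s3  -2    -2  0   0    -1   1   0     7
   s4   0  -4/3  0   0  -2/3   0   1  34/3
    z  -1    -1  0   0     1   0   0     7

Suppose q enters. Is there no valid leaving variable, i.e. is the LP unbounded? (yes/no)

no

Column q has positive entries in row(s) 1, 2, so the ratio test bounds it — not unbounded.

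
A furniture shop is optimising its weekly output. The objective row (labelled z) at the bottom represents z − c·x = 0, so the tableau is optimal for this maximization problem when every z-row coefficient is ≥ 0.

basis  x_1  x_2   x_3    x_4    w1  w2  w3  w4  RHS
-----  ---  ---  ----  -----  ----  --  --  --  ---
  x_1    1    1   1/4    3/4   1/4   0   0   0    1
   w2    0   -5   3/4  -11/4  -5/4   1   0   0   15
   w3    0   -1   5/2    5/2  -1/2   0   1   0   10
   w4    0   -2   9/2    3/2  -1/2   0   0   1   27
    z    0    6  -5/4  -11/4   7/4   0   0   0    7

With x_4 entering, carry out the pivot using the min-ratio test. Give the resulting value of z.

32/3

Ratio test on column x_4 — row 1: 1/(3/4) = 4/3; row 2: entry -11/4 ≤ 0; row 3: 10/(5/2) = 4; row 4: 27/(3/2) = 18. Minimum is 4/3 at row 1 (x_1 leaves); pivot element 3/4.
Pivot on row 1; the z-row RHS becomes 7 − (-11/4)·(4/3) = 32/3.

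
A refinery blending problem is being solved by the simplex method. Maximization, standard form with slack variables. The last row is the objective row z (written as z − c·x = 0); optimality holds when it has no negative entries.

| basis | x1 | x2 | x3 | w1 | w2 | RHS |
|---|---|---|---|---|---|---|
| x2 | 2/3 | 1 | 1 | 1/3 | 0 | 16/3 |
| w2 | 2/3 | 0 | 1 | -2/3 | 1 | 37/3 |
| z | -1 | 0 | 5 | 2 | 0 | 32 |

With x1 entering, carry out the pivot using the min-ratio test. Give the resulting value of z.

Ratio test on column x1 — row 1: (16/3)/(2/3) = 8; row 2: (37/3)/(2/3) = 37/2. Minimum is 8 at row 1 (x2 leaves); pivot element 2/3.
Pivot on row 1; the z-row RHS becomes 32 − (-1)·8 = 40.

40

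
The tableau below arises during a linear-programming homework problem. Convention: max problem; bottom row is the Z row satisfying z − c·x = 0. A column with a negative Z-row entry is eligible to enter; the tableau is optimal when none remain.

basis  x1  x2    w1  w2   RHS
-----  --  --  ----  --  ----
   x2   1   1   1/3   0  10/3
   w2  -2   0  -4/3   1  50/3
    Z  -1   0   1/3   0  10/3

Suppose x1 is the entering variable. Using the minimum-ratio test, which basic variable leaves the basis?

Column x1 entries and ratios — x2: (10/3)/1 = 10/3; w2: -2 ≤ 0, skip.
Smallest ratio is 10/3 in the row of x2, so x2 leaves.

x2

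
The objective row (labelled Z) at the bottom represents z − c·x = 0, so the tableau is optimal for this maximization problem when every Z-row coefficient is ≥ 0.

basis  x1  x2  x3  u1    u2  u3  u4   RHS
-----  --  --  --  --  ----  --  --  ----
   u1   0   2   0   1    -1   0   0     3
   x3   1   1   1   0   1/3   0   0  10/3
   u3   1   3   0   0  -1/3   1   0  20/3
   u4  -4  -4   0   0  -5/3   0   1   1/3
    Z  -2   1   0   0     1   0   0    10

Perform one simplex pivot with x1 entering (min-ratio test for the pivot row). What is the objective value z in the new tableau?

Ratio test on column x1 — row 1: entry 0 ≤ 0; row 2: (10/3)/1 = 10/3; row 3: (20/3)/1 = 20/3; row 4: entry -4 ≤ 0. Minimum is 10/3 at row 2 (x3 leaves); pivot element 1.
Pivot on row 2; the Z-row RHS becomes 10 − (-2)·(10/3) = 50/3.

50/3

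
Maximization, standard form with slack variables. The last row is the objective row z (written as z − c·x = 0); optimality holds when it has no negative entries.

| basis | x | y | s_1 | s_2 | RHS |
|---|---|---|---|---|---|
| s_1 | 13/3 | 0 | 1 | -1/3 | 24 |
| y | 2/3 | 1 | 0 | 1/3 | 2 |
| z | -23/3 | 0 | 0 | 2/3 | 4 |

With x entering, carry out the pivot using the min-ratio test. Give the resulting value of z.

27

Ratio test on column x — row 1: 24/(13/3) = 72/13; row 2: 2/(2/3) = 3. Minimum is 3 at row 2 (y leaves); pivot element 2/3.
Pivot on row 2; the z-row RHS becomes 4 − (-23/3)·3 = 27.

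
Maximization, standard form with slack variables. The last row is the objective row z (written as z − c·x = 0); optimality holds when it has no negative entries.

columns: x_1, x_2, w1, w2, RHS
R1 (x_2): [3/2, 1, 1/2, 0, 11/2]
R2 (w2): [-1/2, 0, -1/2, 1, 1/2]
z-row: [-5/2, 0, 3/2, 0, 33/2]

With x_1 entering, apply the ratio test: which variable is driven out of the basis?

Column x_1 entries and ratios — x_2: (11/2)/(3/2) = 11/3; w2: -1/2 ≤ 0, skip.
Smallest ratio is 11/3 in the row of x_2, so x_2 leaves.

x_2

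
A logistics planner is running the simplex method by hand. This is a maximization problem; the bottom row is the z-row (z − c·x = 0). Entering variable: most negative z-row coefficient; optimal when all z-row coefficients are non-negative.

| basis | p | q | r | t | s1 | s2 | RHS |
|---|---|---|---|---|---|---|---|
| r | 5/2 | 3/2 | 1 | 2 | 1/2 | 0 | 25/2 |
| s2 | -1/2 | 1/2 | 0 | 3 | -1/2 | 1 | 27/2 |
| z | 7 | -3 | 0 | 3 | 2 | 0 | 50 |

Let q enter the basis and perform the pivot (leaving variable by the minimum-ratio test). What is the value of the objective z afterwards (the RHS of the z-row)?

Ratio test on column q — row 1: (25/2)/(3/2) = 25/3; row 2: (27/2)/(1/2) = 27. Minimum is 25/3 at row 1 (r leaves); pivot element 3/2.
Pivot on row 1; the z-row RHS becomes 50 − (-3)·(25/3) = 75.

75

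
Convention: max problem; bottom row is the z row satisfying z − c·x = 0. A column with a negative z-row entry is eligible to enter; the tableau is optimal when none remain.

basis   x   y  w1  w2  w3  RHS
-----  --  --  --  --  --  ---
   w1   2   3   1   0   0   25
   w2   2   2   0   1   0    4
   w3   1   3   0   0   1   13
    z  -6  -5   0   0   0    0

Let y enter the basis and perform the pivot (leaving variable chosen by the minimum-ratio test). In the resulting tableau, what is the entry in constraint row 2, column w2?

1/2

Ratio test on column y — row 1: 25/3 = 25/3; row 2: 4/2 = 2; row 3: 13/3 = 13/3. Minimum is 2 at row 2 (w2 leaves); pivot element 2.
Divide row 2 by 2; eliminate column y from the other rows.
In the new row 2, the w2 entry is the old entry divided by the pivot: 1/2 = 1/2.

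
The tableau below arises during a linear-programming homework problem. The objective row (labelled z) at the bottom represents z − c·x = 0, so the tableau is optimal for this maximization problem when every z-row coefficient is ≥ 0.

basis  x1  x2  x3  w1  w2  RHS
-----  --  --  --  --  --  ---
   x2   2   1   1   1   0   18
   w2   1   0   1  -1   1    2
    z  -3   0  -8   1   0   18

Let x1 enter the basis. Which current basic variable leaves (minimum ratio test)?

Column x1 entries and ratios — x2: 18/2 = 9; w2: 2/1 = 2.
Smallest ratio is 2 in the row of w2, so w2 leaves.

w2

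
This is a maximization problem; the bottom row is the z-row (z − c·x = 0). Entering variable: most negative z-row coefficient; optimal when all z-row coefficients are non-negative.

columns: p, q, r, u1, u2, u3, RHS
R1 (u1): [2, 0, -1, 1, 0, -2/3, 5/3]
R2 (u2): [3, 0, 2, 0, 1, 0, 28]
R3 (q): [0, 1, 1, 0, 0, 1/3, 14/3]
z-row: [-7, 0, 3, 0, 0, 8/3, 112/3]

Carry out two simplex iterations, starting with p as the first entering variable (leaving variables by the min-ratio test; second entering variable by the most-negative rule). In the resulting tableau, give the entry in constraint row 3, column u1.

0

Ratio test on column p — row 1: (5/3)/2 = 5/6; row 2: 28/3 = 28/3; row 3: entry 0 ≤ 0. Minimum is 5/6 at row 1 (u1 leaves); pivot element 2.
Divide row 1 by 2; eliminate column p from the other rows.
Second iteration: most negative z-row entry is -1/2 in column r, so r enters.
Ratio test on column r — row 1: entry -1/2 ≤ 0; row 2: (51/2)/(7/2) = 51/7; row 3: (14/3)/1 = 14/3. Minimum is 14/3 at row 3 (q leaves); pivot element 1.
Divide row 3 by 1; eliminate column r from the other rows.
After both pivots, the entry at constraint row 3, column u1 is 0.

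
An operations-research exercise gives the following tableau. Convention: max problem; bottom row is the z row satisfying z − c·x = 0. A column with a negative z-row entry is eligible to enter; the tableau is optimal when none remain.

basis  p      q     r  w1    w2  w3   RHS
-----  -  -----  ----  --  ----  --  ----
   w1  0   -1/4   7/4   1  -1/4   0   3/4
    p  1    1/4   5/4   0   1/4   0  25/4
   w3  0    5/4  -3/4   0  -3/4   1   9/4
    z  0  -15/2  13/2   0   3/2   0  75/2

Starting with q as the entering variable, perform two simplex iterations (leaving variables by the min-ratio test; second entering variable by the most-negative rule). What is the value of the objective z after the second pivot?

189/2

Ratio test on column q — row 1: entry -1/4 ≤ 0; row 2: (25/4)/(1/4) = 25; row 3: (9/4)/(5/4) = 9/5. Minimum is 9/5 at row 3 (w3 leaves); pivot element 5/4.
Pivot on row 3; the z-row RHS becomes 75/2 − (-15/2)·(9/5) = 51.
Next entering variable (most negative z-row entry -3): w2.
Ratio test on column w2 — row 1: entry -2/5 ≤ 0; row 2: (29/5)/(2/5) = 29/2; row 3: entry -3/5 ≤ 0. Minimum is 29/2 at row 2 (p leaves); pivot element 2/5.
After the second pivot the z-row RHS is 51 − (-3)·(29/2) = 189/2.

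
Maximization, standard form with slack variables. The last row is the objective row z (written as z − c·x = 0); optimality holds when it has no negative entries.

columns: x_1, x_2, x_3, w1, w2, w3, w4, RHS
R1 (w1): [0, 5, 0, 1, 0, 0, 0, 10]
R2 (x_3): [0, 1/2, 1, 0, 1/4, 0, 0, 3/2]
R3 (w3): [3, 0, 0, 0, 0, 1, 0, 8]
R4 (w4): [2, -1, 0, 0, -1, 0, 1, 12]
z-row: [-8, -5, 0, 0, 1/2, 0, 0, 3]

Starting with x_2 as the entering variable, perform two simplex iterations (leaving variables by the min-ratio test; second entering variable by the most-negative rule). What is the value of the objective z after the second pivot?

Ratio test on column x_2 — row 1: 10/5 = 2; row 2: (3/2)/(1/2) = 3; row 3: entry 0 ≤ 0; row 4: entry -1 ≤ 0. Minimum is 2 at row 1 (w1 leaves); pivot element 5.
Pivot on row 1; the z-row RHS becomes 3 − (-5)·2 = 13.
Next entering variable (most negative z-row entry -8): x_1.
Ratio test on column x_1 — row 1: entry 0 ≤ 0; row 2: entry 0 ≤ 0; row 3: 8/3 = 8/3; row 4: 14/2 = 7. Minimum is 8/3 at row 3 (w3 leaves); pivot element 3.
After the second pivot the z-row RHS is 13 − (-8)·(8/3) = 103/3.

103/3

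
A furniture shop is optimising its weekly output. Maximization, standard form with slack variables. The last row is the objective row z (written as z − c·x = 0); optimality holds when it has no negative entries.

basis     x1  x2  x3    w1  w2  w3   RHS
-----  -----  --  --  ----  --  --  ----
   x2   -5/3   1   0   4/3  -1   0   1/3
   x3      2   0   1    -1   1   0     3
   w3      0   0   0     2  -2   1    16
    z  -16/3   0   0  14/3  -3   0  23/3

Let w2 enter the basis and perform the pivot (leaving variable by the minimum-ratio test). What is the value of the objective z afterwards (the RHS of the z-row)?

50/3

Ratio test on column w2 — row 1: entry -1 ≤ 0; row 2: 3/1 = 3; row 3: entry -2 ≤ 0. Minimum is 3 at row 2 (x3 leaves); pivot element 1.
Pivot on row 2; the z-row RHS becomes 23/3 − (-3)·3 = 50/3.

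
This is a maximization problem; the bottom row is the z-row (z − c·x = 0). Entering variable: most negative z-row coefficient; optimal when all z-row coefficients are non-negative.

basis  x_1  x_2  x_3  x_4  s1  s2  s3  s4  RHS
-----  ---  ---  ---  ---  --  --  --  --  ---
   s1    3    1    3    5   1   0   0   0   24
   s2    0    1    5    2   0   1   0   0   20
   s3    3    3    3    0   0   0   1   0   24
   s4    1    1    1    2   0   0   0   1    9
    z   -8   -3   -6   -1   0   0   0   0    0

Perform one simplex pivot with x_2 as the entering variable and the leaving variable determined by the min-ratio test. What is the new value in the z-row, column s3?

1

Ratio test on column x_2 — row 1: 24/1 = 24; row 2: 20/1 = 20; row 3: 24/3 = 8; row 4: 9/1 = 9. Minimum is 8 at row 3 (s3 leaves); pivot element 3.
Divide row 3 by 3; eliminate column x_2 from the other rows.
z-row update in column s3: 0 − (-3)·(1/3) = 1.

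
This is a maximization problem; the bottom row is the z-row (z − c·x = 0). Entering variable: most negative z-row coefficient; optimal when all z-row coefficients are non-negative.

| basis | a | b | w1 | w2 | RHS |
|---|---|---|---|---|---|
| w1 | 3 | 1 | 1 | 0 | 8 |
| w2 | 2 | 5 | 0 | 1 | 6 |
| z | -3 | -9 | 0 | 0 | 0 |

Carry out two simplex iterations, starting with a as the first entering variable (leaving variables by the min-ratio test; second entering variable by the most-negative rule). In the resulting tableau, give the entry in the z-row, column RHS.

120/13

Ratio test on column a — row 1: 8/3 = 8/3; row 2: 6/2 = 3. Minimum is 8/3 at row 1 (w1 leaves); pivot element 3.
Divide row 1 by 3; eliminate column a from the other rows.
Second iteration: most negative z-row entry is -8 in column b, so b enters.
Ratio test on column b — row 1: (8/3)/(1/3) = 8; row 2: (2/3)/(13/3) = 2/13. Minimum is 2/13 at row 2 (w2 leaves); pivot element 13/3.
Divide row 2 by 13/3; eliminate column b from the other rows.
After both pivots, the entry at the z-row, column RHS is 120/13.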